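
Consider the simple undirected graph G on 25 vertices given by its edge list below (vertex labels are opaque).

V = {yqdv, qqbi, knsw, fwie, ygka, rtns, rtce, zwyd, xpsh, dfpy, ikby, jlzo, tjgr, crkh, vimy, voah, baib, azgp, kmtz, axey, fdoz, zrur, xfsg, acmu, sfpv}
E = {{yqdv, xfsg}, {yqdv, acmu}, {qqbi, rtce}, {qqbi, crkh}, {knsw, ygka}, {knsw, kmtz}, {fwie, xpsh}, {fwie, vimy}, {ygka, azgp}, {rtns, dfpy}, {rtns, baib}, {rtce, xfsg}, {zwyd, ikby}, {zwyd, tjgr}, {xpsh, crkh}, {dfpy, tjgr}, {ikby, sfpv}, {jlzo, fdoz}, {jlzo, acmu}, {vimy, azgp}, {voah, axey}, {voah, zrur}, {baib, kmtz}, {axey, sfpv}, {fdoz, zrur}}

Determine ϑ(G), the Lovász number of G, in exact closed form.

Vertex kmtz has 2 neighbors: knsw, baib.
N(baib) = {rtns, kmtz}, |N(baib)| = 2.
Vertex ikby has 2 neighbors: zwyd, sfpv.
Vertex tjgr has 2 neighbors: zwyd, dfpy.
25-vertex 2-regular graph: connected 2-regular on 25 ⇒ C_{25}.
A has 13 distinct eigenvalues ≈ [2.0, 1.9372, 1.7526, 1.4579, 1.0717, 0.618, 0.1256, -0.3748, -0.8516, -1.2748, -1.618, -1.8596, -1.9842].
−25·(-2*cos(pi/25)) / ((2)−(-2*cos(pi/25))) = 25*cos(pi/25)/(cos(pi/25) + 1) = ϑ(G).
Numerically 12.450521808.
12 ≤ 25*cos(pi/25)/(cos(pi/25) + 1) ≤ 13: both strict.

25*cos(pi/25)/(cos(pi/25) + 1)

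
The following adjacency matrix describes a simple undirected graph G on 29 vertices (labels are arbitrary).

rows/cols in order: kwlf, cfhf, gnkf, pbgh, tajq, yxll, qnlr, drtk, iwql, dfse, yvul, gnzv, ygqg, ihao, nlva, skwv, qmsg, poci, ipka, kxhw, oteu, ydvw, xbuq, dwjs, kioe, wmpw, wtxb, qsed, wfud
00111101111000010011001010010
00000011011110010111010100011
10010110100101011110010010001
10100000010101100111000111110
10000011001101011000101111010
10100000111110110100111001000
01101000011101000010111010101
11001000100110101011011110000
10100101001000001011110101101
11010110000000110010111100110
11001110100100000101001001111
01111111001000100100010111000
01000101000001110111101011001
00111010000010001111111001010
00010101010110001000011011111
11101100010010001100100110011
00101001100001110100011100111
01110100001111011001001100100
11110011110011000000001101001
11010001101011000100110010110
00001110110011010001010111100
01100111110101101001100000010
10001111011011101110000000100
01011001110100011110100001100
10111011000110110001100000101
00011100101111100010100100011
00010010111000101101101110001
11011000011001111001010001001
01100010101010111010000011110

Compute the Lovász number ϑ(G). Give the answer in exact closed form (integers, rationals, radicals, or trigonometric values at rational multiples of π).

sqrt(29)

deg(xbuq) = 14; N(xbuq) = {kwlf, tajq, yxll, qnlr, drtk, dfse, yvul, ygqg, ihao, nlva, qmsg, poci, ipka, wtxb}.
deg(wmpw) = 14; N(wmpw) = {pbgh, tajq, yxll, iwql, yvul, gnzv, ygqg, ihao, nlva, ipka, oteu, dwjs, qsed, wfud}.
Vertex wtxb has 14 neighbors: pbgh, qnlr, iwql, dfse, yvul, nlva, qmsg, poci, kxhw, oteu, xbuq, dwjs, kioe, wfud.
deg(pbgh) = 14; N(pbgh) = {kwlf, gnkf, dfse, gnzv, ihao, nlva, poci, ipka, kxhw, dwjs, kioe, wmpw, wtxb, qsed}.
deg(v) = 14 for all v (|V|=29); SR(29,14,6,7) — a Paley graph.
Distinct eigenvalues (to 6 d.p.): [14.0, 2.192582, -3.192582].
With N=29: ϑ(G) = 29·(-(-sqrt(29)/2 - 1/2))/(14−(-sqrt(29)/2 - 1/2)) = sqrt(29).
ϑ(G) ≈ 5.3852.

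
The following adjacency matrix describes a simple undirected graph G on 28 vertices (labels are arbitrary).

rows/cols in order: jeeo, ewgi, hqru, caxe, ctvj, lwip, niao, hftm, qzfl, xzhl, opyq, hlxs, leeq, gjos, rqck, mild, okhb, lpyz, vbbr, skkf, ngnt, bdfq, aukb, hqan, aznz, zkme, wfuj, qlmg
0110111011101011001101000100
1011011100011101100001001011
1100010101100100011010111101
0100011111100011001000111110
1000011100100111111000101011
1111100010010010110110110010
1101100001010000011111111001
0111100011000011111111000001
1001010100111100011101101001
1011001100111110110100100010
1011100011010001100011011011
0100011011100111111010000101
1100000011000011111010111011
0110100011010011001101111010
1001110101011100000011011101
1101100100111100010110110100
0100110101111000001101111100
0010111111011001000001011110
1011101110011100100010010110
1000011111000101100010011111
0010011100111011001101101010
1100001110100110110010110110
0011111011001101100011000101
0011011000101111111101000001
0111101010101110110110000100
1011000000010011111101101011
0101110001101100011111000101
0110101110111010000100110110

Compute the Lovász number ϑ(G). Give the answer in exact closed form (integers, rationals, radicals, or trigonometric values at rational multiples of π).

7

N(gjos) = {ewgi, hqru, ctvj, qzfl, xzhl, hlxs, rqck, mild, vbbr, skkf, bdfq, aukb, hqan, aznz, wfuj}, |N(gjos)| = 15.
N(aznz) = {ewgi, hqru, caxe, ctvj, niao, qzfl, opyq, leeq, gjos, rqck, okhb, lpyz, skkf, ngnt, zkme}, |N(aznz)| = 15.
Vertex opyq has 15 neighbors: jeeo, hqru, caxe, ctvj, qzfl, xzhl, hlxs, mild, okhb, ngnt, bdfq, hqan, aznz, wfuj, qlmg.
deg(hlxs) = 15; N(hlxs) = {ewgi, lwip, niao, qzfl, xzhl, opyq, gjos, rqck, mild, okhb, lpyz, vbbr, ngnt, zkme, qlmg}.
Regular of degree 15 on 28 vertices: Kneser K(8,2) on C(8,2)=28 vertices.
A has 3 distinct eigenvalues ≈ [15.0, 1.0, -5.0].
ϑ = −N·λ_min/(λ_max−λ_min) = −28·(-5)/(15−(-5)) = 7.
= 7.0000… (decimal).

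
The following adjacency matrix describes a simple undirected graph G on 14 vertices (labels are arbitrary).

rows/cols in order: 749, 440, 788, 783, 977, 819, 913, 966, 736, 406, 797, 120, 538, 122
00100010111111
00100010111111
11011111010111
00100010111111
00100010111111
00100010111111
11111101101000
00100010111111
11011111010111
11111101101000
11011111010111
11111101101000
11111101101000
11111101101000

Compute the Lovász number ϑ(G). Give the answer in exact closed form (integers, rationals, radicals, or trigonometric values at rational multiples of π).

6

deg(538) = 9; N(538) = {749, 440, 788, 783, 977, 819, 966, 736, 797}.
deg(749) = 8; N(749) = {788, 913, 736, 406, 797, 120, 538, 122}.
N(913) = {749, 440, 788, 783, 977, 819, 966, 736, 797}, |N(913)| = 9.
N(120) = {749, 440, 788, 783, 977, 819, 966, 736, 797}, |N(120)| = 9.
K_{6,5,3} (perfect); ϑ(G) = α(G) = max{6,5,3} = 6.
= 6.000000000… (decimal).
Sandwich: α(G)=6 ≤ ϑ(G)=6 ≤ χ(Ḡ)=6 (collapsed).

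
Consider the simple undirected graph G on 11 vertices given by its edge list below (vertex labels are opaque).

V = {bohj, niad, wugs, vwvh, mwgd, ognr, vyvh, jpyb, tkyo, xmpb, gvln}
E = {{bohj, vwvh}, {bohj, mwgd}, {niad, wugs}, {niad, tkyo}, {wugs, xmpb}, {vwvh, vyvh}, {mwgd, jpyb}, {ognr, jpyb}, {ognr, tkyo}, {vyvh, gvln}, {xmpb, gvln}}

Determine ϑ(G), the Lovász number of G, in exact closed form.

11*cos(pi/11)/(cos(pi/11) + 1)

Vertex xmpb has 2 neighbors: wugs, gvln.
deg(tkyo) = 2; N(tkyo) = {niad, ognr}.
deg(mwgd) = 2; N(mwgd) = {bohj, jpyb}.
N(jpyb) = {mwgd, ognr}, |N(jpyb)| = 2.
Every vertex has degree 2 (N=11); this is C_{11}, the 11-cycle.
Distinct eigenvalues (to 5 d.p.): [2.0, 1.68251, 0.83083, -0.28463, -1.30972, -1.91899].
Lovász (edge-transitive): ϑ = −11·(-2*cos(pi/11))/((2)−(-2*cos(pi/11))) = 11*cos(pi/11)/(cos(pi/11) + 1).
≈ 5.3863 (to 4 d.p.).
Check 5 ≤ 11*cos(pi/11)/(cos(pi/11) + 1) ≤ 6: both strict.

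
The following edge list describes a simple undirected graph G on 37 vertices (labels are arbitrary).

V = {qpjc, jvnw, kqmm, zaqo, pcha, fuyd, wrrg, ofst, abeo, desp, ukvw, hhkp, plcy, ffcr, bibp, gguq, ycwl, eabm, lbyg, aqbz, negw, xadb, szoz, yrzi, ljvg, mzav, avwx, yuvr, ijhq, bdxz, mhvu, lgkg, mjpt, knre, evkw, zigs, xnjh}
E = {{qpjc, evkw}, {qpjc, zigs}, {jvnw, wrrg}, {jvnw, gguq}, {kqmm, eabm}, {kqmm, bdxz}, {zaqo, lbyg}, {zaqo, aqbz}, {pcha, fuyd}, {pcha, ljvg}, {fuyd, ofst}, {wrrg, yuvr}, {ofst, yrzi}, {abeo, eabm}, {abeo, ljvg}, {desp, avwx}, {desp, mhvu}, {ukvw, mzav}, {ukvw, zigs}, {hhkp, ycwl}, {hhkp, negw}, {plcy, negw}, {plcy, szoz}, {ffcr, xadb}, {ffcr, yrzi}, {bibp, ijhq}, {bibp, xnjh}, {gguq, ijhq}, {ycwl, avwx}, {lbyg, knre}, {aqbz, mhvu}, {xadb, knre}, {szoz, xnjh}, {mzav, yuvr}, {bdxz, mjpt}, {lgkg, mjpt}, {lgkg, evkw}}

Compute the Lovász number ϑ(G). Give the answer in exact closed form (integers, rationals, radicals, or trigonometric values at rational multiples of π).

37*cos(pi/37)/(cos(pi/37) + 1)

N(yuvr) = {wrrg, mzav}, |N(yuvr)| = 2.
Vertex fuyd has 2 neighbors: pcha, ofst.
N(qpjc) = {evkw, zigs}, |N(qpjc)| = 2.
Vertex mjpt has 2 neighbors: bdxz, lgkg.
37-vertex 2-regular graph: a single 37-cycle (edge-transitive).
spec(A) ≈ [2.0, 1.9712, 1.8858, 1.746, 1.5561, 1.3213, 1.0486, 0.7457, 0.4214, 0.0849, -0.254, -0.5856, -0.9004, -1.1893, -1.4439, -1.657, -1.8225, -1.9355, -1.9928] (distinct, 4 d.p.).
With N=37: ϑ(G) = 37·(-(-1)*2*cos(pi/37))/(2−(-2*cos(pi/37))) = 37*cos(pi/37)/(cos(pi/37) + 1).
= 18.46661664… (decimal).
Lovász sandwich 18 ≤ 37*cos(pi/37)/(cos(pi/37) + 1) ≤ 19: both strict.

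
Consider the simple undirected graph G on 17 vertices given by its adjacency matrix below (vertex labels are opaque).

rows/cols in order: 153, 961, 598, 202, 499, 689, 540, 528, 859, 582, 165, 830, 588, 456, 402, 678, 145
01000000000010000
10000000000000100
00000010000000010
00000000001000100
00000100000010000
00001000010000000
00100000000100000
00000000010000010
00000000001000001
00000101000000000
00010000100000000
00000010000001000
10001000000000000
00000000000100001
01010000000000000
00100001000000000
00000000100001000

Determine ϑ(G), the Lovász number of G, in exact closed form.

17*cos(pi/17)/(cos(pi/17) + 1)

Vertex 402 has 2 neighbors: 961, 202.
Vertex 456 has 2 neighbors: 830, 145.
deg(202) = 2; N(202) = {165, 402}.
deg(598) = 2; N(598) = {540, 678}.
G on 17 vertices is 2-regular; the odd cycle C_{17}.
The 9 distinct eigenvalues: [2.0, 1.8649, 1.478, 0.8915, 0.1845, -0.5473, -1.2053, -1.7004, -1.9659].
Lovász (edge-transitive): ϑ = −17·(-2*cos(pi/17))/((2)−(-2*cos(pi/17))) = 17*cos(pi/17)/(cos(pi/17) + 1).
ϑ(G) ≈ 8.4270.
α=8, χ(Ḡ)=9; ϑ=17*cos(pi/17)/(cos(pi/17) + 1) lies between (both strict).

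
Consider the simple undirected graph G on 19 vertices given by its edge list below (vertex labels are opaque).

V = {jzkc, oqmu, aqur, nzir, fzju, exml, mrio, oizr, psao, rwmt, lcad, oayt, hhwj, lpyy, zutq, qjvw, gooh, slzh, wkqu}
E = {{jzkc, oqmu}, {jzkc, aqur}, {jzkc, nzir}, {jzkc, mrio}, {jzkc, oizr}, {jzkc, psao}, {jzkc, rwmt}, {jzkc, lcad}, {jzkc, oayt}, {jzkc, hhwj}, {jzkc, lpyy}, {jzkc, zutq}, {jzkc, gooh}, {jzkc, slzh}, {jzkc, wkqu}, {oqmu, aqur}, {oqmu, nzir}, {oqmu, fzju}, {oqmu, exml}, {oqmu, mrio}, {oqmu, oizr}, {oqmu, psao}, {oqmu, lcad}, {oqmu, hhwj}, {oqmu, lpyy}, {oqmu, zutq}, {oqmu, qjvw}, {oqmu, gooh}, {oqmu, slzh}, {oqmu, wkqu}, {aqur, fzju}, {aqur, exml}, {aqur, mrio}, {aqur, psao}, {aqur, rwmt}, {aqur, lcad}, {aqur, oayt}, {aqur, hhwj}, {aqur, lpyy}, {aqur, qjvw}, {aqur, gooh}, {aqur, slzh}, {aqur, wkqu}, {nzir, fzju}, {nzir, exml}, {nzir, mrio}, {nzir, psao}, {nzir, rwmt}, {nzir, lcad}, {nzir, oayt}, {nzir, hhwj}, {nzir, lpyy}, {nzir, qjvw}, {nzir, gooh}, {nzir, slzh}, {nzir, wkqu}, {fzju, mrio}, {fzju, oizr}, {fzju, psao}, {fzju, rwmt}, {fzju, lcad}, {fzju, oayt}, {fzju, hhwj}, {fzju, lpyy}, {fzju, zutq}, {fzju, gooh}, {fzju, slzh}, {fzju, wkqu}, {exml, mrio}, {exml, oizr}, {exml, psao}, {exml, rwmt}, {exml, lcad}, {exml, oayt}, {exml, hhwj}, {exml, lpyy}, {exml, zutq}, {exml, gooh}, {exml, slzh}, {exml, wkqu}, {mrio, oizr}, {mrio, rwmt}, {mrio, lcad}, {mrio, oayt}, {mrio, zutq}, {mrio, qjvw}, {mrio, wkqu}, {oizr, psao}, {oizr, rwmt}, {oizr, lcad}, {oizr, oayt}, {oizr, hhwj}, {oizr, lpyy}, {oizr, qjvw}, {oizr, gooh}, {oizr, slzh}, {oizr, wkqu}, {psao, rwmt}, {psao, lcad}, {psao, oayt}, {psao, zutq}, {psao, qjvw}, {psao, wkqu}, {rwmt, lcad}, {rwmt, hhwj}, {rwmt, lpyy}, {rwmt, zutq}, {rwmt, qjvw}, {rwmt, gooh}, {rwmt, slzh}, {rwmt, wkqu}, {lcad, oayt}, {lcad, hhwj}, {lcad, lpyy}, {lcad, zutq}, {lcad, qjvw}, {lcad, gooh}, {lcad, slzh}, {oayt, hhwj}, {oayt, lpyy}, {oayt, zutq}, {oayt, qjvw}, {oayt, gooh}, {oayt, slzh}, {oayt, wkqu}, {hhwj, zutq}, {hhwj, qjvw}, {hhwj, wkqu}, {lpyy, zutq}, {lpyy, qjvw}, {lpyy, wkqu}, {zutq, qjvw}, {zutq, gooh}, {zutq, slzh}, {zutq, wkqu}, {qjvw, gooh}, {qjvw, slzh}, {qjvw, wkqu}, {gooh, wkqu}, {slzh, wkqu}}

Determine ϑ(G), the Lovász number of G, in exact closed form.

6

N(gooh) = {jzkc, oqmu, aqur, nzir, fzju, exml, oizr, rwmt, lcad, oayt, zutq, qjvw, wkqu}, |N(gooh)| = 13.
deg(zutq) = 15; N(zutq) = {jzkc, oqmu, fzju, exml, mrio, psao, rwmt, lcad, oayt, hhwj, lpyy, qjvw, gooh, slzh, wkqu}.
N(rwmt) = {jzkc, aqur, nzir, fzju, exml, mrio, oizr, psao, lcad, hhwj, lpyy, zutq, qjvw, gooh, slzh, wkqu}, |N(rwmt)| = 16.
Vertex nzir has 15 neighbors: jzkc, oqmu, fzju, exml, mrio, psao, rwmt, lcad, oayt, hhwj, lpyy, qjvw, gooh, slzh, wkqu.
Complete multipartite on [6, 4, 4, 3, 2]: sandwich collapses at ϑ=6.
ϑ(G) ≈ 6.0000000.
Lovász sandwich 6 ≤ 6 ≤ 6: collapsed.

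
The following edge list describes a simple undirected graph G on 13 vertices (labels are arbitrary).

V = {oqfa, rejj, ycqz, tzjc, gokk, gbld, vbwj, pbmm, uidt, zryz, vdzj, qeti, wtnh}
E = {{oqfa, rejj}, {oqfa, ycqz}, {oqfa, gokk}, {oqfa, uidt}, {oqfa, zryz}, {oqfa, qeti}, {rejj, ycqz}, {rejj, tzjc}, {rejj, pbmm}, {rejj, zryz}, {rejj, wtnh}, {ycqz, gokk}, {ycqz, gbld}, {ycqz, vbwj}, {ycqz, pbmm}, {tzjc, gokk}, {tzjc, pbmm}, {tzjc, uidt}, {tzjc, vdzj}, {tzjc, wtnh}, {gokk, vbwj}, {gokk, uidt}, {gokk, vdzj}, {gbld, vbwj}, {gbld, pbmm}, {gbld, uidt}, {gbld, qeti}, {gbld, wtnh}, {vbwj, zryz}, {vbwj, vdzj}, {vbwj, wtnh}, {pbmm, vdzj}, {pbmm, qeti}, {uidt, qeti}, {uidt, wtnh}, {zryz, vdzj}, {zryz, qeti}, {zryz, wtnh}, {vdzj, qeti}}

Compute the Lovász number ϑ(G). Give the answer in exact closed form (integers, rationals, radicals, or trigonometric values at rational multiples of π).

deg(vbwj) = 6; N(vbwj) = {ycqz, gokk, gbld, zryz, vdzj, wtnh}.
deg(uidt) = 6; N(uidt) = {oqfa, tzjc, gokk, gbld, qeti, wtnh}.
N(rejj) = {oqfa, ycqz, tzjc, pbmm, zryz, wtnh}, |N(rejj)| = 6.
N(zryz) = {oqfa, rejj, vbwj, vdzj, qeti, wtnh}, |N(zryz)| = 6.
Every vertex has degree 6 (N=13); Paley(13): SR with (k,λ,μ)=(6,2,3).
Distinct eigenvalues (to 6 d.p.): [6.0, 1.302776, -2.302776].
ϑ = −N·λ_min/(λ_max−λ_min) = −13·(-sqrt(13)/2 - 1/2)/(6−(-sqrt(13)/2 - 1/2)) = sqrt(13).
ϑ(G) ≈ 3.6055513.

sqrt(13)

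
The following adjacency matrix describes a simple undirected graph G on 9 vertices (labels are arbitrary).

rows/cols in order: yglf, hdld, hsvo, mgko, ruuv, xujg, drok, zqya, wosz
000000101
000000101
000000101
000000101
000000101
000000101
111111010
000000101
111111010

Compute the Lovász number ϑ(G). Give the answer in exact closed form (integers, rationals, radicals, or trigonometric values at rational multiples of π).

7

deg(xujg) = 2; N(xujg) = {drok, wosz}.
N(hsvo) = {drok, wosz}, |N(hsvo)| = 2.
deg(yglf) = 2; N(yglf) = {drok, wosz}.
Vertex wosz has 7 neighbors: yglf, hdld, hsvo, mgko, ruuv, xujg, zqya.
2 parts of sizes [7, 2]; α(G) = 7 = ϑ (perfect).
Numerically 7.00000.
Check 7 ≤ 7 ≤ 7: collapsed.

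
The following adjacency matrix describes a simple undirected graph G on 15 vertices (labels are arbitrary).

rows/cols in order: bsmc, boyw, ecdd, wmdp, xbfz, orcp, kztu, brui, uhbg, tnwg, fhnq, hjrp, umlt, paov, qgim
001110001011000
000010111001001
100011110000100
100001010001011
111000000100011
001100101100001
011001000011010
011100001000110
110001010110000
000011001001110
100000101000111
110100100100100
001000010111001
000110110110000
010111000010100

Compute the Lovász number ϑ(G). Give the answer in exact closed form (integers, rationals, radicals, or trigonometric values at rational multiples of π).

N(fhnq) = {bsmc, kztu, uhbg, umlt, paov, qgim}, |N(fhnq)| = 6.
N(tnwg) = {xbfz, orcp, uhbg, hjrp, umlt, paov}, |N(tnwg)| = 6.
N(xbfz) = {bsmc, boyw, ecdd, tnwg, paov, qgim}, |N(xbfz)| = 6.
N(hjrp) = {bsmc, boyw, wmdp, kztu, tnwg, umlt}, |N(hjrp)| = 6.
6-regular, N=15; Kneser-type, 2-subsets of [6].
The 3 distinct eigenvalues: [6.0, 1.0, -3.0].
−15·(-3) / ((6)−(-3)) = 5 = ϑ(G).
= 5.0000… (decimal).

5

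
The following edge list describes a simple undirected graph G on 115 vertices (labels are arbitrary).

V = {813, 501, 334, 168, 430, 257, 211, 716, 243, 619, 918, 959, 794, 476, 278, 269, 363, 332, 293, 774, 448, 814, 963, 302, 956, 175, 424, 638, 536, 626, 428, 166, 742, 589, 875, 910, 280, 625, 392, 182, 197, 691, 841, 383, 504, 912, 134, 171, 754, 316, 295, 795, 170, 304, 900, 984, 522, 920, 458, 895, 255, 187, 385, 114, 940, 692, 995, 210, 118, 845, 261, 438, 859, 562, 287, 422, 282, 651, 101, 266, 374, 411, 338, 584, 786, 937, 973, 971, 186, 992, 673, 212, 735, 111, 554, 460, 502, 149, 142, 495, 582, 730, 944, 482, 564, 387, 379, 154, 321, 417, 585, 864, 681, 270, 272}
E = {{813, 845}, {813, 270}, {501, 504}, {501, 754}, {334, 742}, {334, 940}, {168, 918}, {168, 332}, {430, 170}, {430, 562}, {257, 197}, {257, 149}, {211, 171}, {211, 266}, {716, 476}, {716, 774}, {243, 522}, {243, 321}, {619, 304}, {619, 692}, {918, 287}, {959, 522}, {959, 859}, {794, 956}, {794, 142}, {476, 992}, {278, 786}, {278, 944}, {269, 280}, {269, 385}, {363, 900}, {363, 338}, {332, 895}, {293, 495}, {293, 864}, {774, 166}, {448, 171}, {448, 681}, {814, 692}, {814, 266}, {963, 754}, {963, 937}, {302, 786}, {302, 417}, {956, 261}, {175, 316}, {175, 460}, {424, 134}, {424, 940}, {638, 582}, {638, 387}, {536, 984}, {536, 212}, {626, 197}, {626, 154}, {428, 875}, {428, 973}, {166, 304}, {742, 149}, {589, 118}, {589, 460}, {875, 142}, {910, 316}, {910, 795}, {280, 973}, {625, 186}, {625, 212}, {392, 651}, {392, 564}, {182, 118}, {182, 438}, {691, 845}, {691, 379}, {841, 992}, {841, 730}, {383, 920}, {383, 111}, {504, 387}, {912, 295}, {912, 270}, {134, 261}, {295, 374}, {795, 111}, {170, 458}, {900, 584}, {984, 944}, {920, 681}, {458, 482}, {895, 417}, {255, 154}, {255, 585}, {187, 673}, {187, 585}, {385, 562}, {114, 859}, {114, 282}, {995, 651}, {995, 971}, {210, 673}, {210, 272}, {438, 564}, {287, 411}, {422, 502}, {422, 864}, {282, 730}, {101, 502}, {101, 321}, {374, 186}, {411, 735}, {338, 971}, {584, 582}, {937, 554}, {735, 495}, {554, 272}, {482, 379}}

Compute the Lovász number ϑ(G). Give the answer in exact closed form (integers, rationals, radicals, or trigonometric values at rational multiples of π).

deg(786) = 2; N(786) = {278, 302}.
deg(101) = 2; N(101) = {502, 321}.
N(912) = {295, 270}, |N(912)| = 2.
deg(302) = 2; N(302) = {786, 417}.
2-regular, N=115; a single 115-cycle (edge-transitive).
A has 58 distinct eigenvalues ≈ [2.0, 1.99702, 1.98807, 1.97319, 1.95243, 1.92583, 1.89349, 1.8555, 1.81197, 1.76304, 1.70884, 1.64954, 1.58532, 1.51637, 1.44289, 1.36511, 1.28325, 1.19756, 1.1083, 1.01573, 0.92013, 0.82178, 0.72098, 0.61803, 0.51324, 0.40691, 0.29937, 0.19094, 0.08193, -0.02732, -0.13648, -0.24524, -0.35327, -0.46025, -0.56585, -0.66976, -0.77167, -0.87128, -0.96829, -1.06241, -1.15336, -1.24087, -1.32467, -1.40452, -1.48018, -1.55142, -1.61803, -1.67982, -1.73659, -1.78817, -1.83442, -1.8752, -1.91038, -1.93985, -1.96354, -1.98137, -1.99329, -1.99925].
Lovász (edge-transitive): ϑ = −115·(-2*cos(pi/115))/((2)−(-2*cos(pi/115))) = 115*cos(pi/115)/(cos(pi/115) + 1).
ϑ(G) ≈ 57.4893.
57 ≤ 115*cos(pi/115)/(cos(pi/115) + 1) ≤ 58: both strict.

115*cos(pi/115)/(cos(pi/115) + 1)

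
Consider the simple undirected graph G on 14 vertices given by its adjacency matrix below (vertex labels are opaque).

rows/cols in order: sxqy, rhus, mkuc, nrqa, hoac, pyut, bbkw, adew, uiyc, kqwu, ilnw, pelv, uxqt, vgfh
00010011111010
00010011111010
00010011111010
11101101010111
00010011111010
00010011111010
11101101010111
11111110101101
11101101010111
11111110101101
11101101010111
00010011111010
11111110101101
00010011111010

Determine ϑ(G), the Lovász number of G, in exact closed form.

deg(kqwu) = 11; N(kqwu) = {sxqy, rhus, mkuc, nrqa, hoac, pyut, bbkw, uiyc, ilnw, pelv, vgfh}.
N(nrqa) = {sxqy, rhus, mkuc, hoac, pyut, adew, kqwu, pelv, uxqt, vgfh}, |N(nrqa)| = 10.
deg(hoac) = 7; N(hoac) = {nrqa, bbkw, adew, uiyc, kqwu, ilnw, uxqt}.
N(mkuc) = {nrqa, bbkw, adew, uiyc, kqwu, ilnw, uxqt}, |N(mkuc)| = 7.
Complete 3-partite, parts [7, 4, 3]: perfect, ϑ = α = 7.
= 7.0000000… (decimal).
Lovász sandwich 7 ≤ 7 ≤ 7: collapsed.

7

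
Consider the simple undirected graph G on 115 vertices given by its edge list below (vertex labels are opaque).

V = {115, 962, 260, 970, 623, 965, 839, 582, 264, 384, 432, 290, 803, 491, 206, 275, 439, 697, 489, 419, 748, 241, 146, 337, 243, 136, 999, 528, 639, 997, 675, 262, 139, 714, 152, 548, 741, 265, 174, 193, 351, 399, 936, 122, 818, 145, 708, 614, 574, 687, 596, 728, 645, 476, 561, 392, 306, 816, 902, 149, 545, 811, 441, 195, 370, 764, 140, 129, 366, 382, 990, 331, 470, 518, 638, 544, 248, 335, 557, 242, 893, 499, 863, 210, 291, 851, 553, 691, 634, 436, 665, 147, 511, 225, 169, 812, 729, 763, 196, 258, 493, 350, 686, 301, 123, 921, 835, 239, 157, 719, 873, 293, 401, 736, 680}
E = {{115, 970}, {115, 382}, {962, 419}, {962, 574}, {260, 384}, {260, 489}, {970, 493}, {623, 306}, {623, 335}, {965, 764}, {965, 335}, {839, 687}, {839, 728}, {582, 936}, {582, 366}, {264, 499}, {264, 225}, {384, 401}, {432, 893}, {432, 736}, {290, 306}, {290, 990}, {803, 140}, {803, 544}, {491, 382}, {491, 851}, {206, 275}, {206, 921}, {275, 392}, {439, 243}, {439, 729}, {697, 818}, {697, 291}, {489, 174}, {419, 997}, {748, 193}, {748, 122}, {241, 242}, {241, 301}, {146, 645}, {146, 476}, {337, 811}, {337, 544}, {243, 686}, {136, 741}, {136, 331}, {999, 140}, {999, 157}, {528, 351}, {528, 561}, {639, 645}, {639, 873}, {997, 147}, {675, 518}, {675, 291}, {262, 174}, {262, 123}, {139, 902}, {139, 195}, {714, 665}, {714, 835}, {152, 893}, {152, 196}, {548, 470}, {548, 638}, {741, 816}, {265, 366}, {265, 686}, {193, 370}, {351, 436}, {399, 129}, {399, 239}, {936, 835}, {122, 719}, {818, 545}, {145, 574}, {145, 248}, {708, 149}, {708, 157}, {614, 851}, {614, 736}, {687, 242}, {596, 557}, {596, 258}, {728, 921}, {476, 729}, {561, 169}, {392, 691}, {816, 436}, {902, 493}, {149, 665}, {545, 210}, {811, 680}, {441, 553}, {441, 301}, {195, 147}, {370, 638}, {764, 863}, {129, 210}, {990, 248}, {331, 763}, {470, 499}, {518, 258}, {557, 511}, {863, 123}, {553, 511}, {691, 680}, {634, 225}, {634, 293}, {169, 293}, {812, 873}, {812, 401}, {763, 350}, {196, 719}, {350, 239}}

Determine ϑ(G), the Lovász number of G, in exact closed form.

115*cos(pi/115)/(cos(pi/115) + 1)

N(818) = {697, 545}, |N(818)| = 2.
N(687) = {839, 242}, |N(687)| = 2.
deg(262) = 2; N(262) = {174, 123}.
deg(714) = 2; N(714) = {665, 835}.
G on 115 vertices is 2-regular; the odd cycle C_{115}.
A has 58 distinct eigenvalues ≈ [2.0, 1.997, 1.988, 1.973, 1.952, 1.926, 1.893, 1.856, 1.812, 1.763, 1.709, 1.65, 1.585, 1.516, 1.443, 1.365, 1.283, 1.198, 1.108, 1.016, 0.92, 0.822, 0.721, 0.618, 0.513, 0.407, 0.299, 0.191, 0.082, -0.027, -0.136, -0.245, -0.353, -0.46, -0.566, -0.67, -0.772, -0.871, -0.968, -1.062, -1.153, -1.241, -1.325, -1.405, -1.48, -1.551, -1.618, -1.68, -1.737, -1.788, -1.834, -1.875, -1.91, -1.94, -1.964, -1.981, -1.993, -1.999].
λ_max=2, λ_min=-2*cos(pi/115); ϑ = −115·λ_min/(λ_max−λ_min) = 115*cos(pi/115)/(cos(pi/115) + 1).
Numerically 57.4893.
Lovász sandwich 57 ≤ 115*cos(pi/115)/(cos(pi/115) + 1) ≤ 58: both strict.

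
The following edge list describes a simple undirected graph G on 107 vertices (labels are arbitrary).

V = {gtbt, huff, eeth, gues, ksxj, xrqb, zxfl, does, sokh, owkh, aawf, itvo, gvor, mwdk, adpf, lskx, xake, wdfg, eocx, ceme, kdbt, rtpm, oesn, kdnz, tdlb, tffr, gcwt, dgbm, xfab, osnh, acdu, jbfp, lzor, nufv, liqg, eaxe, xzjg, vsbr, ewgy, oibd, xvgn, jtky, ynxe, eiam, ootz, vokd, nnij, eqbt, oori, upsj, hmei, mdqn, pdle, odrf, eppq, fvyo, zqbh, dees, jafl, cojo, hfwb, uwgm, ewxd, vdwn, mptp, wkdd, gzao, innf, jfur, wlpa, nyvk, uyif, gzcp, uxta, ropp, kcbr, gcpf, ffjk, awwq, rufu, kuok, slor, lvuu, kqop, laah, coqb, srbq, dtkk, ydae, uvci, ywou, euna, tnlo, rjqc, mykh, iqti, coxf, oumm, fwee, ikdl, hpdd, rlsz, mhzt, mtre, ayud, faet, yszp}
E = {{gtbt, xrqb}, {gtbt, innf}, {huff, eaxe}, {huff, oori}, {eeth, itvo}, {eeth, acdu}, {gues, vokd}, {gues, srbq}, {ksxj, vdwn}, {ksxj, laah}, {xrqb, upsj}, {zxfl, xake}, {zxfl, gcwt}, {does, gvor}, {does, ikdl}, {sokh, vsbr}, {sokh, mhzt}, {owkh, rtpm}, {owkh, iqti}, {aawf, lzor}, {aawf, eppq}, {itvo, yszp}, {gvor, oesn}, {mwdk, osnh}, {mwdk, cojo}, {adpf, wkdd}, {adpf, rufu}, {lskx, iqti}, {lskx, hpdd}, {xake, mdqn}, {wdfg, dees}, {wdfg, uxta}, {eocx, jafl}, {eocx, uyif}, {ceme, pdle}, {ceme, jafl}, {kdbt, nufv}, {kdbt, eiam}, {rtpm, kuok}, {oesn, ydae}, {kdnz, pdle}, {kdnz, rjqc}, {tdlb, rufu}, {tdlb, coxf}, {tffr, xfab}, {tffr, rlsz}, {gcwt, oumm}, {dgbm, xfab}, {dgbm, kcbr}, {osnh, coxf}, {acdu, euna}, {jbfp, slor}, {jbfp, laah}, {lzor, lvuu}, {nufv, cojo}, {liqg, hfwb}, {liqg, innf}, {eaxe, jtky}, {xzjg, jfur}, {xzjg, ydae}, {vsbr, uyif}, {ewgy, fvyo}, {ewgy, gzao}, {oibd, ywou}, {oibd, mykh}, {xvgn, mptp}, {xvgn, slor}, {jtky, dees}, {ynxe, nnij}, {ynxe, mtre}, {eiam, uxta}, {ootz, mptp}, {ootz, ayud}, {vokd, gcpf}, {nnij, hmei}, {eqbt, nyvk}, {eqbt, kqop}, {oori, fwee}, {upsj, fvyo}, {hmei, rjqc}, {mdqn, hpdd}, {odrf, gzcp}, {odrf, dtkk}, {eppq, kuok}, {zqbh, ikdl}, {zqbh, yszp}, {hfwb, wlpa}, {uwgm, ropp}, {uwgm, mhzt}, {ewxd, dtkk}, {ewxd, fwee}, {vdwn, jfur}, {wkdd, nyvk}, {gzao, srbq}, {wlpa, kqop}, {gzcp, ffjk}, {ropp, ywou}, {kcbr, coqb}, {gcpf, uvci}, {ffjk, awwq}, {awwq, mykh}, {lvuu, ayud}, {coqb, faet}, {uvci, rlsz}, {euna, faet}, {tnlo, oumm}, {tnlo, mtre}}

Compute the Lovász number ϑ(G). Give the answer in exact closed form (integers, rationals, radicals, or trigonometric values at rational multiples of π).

107*cos(pi/107)/(cos(pi/107) + 1)

deg(jfur) = 2; N(jfur) = {xzjg, vdwn}.
Vertex does has 2 neighbors: gvor, ikdl.
deg(xfab) = 2; N(xfab) = {tffr, dgbm}.
Vertex tffr has 2 neighbors: xfab, rlsz.
G on 107 vertices is 2-regular; this is C_{107}, the 107-cycle.
A has 54 distinct eigenvalues ≈ [2.0, 1.99655, 1.98622, 1.96905, 1.94508, 1.91441, 1.87714, 1.8334, 1.78334, 1.72714, 1.66498, 1.59707, 1.52367, 1.44501, 1.36137, 1.27304, 1.18032, 1.08353, 0.983, 0.87909, 0.77214, 0.66254, 0.55065, 0.43686, 0.32157, 0.20516, 0.08805, -0.02936, -0.14667, -0.26348, -0.37938, -0.49397, -0.60685, -0.71765, -0.82597, -0.93145, -1.03371, -1.13241, -1.22721, -1.31777, -1.40379, -1.48498, -1.56104, -1.63173, -1.69679, -1.756, -1.80915, -1.85607, -1.8966, -1.93058, -1.95791, -1.97849, -1.99225, -1.99914].
Lovász (edge-transitive): ϑ = −107·(-2*cos(pi/107))/((2)−(-2*cos(pi/107))) = 107*cos(pi/107)/(cos(pi/107) + 1).
ϑ(G) ≈ 53.4885.
Sandwich: α(G)=53 ≤ ϑ(G)=107*cos(pi/107)/(cos(pi/107) + 1) ≤ χ(Ḡ)=54 (both strict).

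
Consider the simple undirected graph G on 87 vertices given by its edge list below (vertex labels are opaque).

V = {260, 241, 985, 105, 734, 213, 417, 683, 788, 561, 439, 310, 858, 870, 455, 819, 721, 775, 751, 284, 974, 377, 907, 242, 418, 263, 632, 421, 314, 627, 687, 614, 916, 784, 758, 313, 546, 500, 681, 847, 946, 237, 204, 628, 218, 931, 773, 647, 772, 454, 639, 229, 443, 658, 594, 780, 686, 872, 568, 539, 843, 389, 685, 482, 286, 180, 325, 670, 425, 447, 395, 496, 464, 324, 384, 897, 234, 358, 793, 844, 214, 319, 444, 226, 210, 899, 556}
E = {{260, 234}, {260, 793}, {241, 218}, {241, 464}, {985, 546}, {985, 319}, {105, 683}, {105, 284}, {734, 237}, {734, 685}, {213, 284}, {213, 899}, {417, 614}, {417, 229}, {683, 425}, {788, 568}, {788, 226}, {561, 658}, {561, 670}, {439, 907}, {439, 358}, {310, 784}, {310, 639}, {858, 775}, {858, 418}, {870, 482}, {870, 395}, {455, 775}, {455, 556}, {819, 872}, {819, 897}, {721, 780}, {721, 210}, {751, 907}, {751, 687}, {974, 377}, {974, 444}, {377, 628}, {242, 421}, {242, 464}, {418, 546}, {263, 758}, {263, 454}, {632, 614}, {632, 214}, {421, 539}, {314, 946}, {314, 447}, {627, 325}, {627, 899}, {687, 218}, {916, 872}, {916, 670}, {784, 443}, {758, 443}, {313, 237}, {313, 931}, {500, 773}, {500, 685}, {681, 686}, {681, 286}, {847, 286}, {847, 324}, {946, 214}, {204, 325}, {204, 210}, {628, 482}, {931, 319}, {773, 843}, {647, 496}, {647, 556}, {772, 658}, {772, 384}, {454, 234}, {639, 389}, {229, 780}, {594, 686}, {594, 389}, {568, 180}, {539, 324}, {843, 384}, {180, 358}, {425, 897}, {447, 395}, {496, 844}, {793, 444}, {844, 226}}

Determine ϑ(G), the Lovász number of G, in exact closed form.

87*cos(pi/87)/(cos(pi/87) + 1)

N(234) = {260, 454}, |N(234)| = 2.
deg(628) = 2; N(628) = {377, 482}.
Vertex 758 has 2 neighbors: 263, 443.
deg(324) = 2; N(324) = {847, 539}.
2-regular, N=87; the odd cycle C_{87}.
The 44 distinct eigenvalues: [2.0, 1.994786, 1.979173, 1.953241, 1.917126, 1.871016, 1.815151, 1.749823, 1.675372, 1.592186, 1.5007, 1.401389, 1.294773, 1.181406, 1.061879, 0.936817, 0.80687, 0.672717, 0.535057, 0.394607, 0.252099, 0.108278, -0.036108, -0.180306, -0.323564, -0.465135, -0.604281, -0.740276, -0.872412, -1.0, -1.122374, -1.238897, -1.34896, -1.451991, -1.547452, -1.634845, -1.713714, -1.78365, -1.844286, -1.895306, -1.936446, -1.96749, -1.988276, -1.998696].
Lovász: ϑ = −87(-2*cos(pi/87))/(2+-(-1)*2*cos(pi/87)) = 87*cos(pi/87)/(cos(pi/87) + 1).
≈ 43.4858165 (to 7 d.p.).
Sandwich: α(G)=43 ≤ ϑ(G)=87*cos(pi/87)/(cos(pi/87) + 1) ≤ χ(Ḡ)=44 (both strict).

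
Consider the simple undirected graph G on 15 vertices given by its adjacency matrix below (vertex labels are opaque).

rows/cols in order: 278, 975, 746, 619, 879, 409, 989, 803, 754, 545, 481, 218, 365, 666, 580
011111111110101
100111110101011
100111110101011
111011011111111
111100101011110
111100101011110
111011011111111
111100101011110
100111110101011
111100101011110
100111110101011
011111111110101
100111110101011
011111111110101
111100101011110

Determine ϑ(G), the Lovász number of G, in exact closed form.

Vertex 409 has 10 neighbors: 278, 975, 746, 619, 989, 754, 481, 218, 365, 666.
Vertex 481 has 10 neighbors: 278, 619, 879, 409, 989, 803, 545, 218, 666, 580.
Vertex 803 has 10 neighbors: 278, 975, 746, 619, 989, 754, 481, 218, 365, 666.
deg(619) = 13; N(619) = {278, 975, 746, 879, 409, 803, 754, 545, 481, 218, 365, 666, 580}.
G = K_{5,5,3,2}: α = 5 = χ(Ḡ), so ϑ = 5.
ϑ(G) ≈ 5.000000000.
Sandwich: α(G)=5 ≤ ϑ(G)=5 ≤ χ(Ḡ)=5 (collapsed).

5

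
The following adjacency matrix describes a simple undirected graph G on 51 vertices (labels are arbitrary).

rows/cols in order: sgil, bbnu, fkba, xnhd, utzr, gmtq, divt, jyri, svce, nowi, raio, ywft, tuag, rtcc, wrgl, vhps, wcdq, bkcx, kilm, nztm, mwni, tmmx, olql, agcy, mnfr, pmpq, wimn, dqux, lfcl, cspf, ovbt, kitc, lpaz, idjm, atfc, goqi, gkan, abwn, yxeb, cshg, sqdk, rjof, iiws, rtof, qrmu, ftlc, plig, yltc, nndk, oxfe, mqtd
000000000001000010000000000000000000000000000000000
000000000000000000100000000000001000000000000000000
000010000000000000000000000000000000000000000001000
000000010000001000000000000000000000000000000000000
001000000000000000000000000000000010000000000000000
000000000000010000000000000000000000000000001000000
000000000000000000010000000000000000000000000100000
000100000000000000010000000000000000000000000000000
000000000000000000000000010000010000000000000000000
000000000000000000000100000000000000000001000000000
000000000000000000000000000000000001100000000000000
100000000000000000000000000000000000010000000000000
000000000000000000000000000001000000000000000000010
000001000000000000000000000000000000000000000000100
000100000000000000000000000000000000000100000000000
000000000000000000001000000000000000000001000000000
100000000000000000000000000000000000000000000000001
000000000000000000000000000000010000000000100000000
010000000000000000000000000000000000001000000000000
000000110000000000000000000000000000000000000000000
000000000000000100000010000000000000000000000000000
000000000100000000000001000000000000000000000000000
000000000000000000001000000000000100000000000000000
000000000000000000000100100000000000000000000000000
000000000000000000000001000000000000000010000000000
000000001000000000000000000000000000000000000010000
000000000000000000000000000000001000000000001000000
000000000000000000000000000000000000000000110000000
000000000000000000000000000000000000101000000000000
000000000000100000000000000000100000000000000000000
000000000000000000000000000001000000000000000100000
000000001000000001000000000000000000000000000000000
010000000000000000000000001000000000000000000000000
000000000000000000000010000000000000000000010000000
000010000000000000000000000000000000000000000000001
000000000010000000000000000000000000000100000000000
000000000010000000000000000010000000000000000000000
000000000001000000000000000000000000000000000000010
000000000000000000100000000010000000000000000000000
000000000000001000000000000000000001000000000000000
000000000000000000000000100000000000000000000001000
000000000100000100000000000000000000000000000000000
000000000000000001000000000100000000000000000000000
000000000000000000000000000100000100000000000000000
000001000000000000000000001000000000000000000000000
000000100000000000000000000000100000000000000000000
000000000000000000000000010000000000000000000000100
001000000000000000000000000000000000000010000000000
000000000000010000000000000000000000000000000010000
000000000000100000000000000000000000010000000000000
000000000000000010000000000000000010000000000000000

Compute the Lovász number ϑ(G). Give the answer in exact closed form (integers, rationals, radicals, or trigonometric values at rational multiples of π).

Vertex dqux has 2 neighbors: iiws, rtof.
deg(jyri) = 2; N(jyri) = {xnhd, nztm}.
N(fkba) = {utzr, yltc}, |N(fkba)| = 2.
Vertex wrgl has 2 neighbors: xnhd, cshg.
Regular of degree 2 on 51 vertices: the odd cycle C_{51}.
spec(A) ≈ [2.0, 1.9848, 1.9396, 1.8649, 1.762, 1.6324, 1.478, 1.3012, 1.1047, 0.8915, 0.6647, 0.4279, 0.1845, -0.0616, -0.3068, -0.5473, -0.7796, -1.0, -1.2053, -1.3923, -1.5582, -1.7004, -1.8169, -1.9059, -1.9659, -1.9962] (distinct, 4 d.p.).
Lovász: ϑ = −51(-2*cos(pi/51))/(2+-(-1)*2*cos(pi/51)) = 51*cos(pi/51)/(cos(pi/51) + 1).
≈ 25.475794 (to 6 d.p.).
Check 25 ≤ 51*cos(pi/51)/(cos(pi/51) + 1) ≤ 26: both strict.

51*cos(pi/51)/(cos(pi/51) + 1)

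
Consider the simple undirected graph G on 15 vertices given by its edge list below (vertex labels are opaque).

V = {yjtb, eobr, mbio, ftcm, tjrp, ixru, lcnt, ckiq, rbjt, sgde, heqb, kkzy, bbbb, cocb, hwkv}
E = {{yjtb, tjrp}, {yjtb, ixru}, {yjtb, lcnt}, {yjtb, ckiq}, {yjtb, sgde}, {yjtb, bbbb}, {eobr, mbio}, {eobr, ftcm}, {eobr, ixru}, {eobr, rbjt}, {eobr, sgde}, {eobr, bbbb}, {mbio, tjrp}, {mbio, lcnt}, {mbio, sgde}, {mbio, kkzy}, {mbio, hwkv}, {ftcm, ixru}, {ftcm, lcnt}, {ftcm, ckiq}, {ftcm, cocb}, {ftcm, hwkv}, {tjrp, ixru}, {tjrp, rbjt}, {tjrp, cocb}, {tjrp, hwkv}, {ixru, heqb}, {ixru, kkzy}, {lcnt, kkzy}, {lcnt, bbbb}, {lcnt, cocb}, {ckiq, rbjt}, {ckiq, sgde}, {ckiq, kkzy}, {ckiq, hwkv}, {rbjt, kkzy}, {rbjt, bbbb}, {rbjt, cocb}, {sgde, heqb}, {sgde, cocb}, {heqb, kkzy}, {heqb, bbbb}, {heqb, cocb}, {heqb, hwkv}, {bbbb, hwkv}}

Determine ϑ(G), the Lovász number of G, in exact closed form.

N(ixru) = {yjtb, eobr, ftcm, tjrp, heqb, kkzy}, |N(ixru)| = 6.
N(mbio) = {eobr, tjrp, lcnt, sgde, kkzy, hwkv}, |N(mbio)| = 6.
Vertex eobr has 6 neighbors: mbio, ftcm, ixru, rbjt, sgde, bbbb.
Vertex lcnt has 6 neighbors: yjtb, mbio, ftcm, kkzy, bbbb, cocb.
Regular of degree 6 on 15 vertices: Kneser K(6,2) on C(6,2)=15 vertices.
Distinct eigenvalues (to 4 d.p.): [6.0, 1.0, -3.0].
λ_max=6, λ_min=-3; ϑ = −15·λ_min/(λ_max−λ_min) = 5.
Numerically 5.00000000.

5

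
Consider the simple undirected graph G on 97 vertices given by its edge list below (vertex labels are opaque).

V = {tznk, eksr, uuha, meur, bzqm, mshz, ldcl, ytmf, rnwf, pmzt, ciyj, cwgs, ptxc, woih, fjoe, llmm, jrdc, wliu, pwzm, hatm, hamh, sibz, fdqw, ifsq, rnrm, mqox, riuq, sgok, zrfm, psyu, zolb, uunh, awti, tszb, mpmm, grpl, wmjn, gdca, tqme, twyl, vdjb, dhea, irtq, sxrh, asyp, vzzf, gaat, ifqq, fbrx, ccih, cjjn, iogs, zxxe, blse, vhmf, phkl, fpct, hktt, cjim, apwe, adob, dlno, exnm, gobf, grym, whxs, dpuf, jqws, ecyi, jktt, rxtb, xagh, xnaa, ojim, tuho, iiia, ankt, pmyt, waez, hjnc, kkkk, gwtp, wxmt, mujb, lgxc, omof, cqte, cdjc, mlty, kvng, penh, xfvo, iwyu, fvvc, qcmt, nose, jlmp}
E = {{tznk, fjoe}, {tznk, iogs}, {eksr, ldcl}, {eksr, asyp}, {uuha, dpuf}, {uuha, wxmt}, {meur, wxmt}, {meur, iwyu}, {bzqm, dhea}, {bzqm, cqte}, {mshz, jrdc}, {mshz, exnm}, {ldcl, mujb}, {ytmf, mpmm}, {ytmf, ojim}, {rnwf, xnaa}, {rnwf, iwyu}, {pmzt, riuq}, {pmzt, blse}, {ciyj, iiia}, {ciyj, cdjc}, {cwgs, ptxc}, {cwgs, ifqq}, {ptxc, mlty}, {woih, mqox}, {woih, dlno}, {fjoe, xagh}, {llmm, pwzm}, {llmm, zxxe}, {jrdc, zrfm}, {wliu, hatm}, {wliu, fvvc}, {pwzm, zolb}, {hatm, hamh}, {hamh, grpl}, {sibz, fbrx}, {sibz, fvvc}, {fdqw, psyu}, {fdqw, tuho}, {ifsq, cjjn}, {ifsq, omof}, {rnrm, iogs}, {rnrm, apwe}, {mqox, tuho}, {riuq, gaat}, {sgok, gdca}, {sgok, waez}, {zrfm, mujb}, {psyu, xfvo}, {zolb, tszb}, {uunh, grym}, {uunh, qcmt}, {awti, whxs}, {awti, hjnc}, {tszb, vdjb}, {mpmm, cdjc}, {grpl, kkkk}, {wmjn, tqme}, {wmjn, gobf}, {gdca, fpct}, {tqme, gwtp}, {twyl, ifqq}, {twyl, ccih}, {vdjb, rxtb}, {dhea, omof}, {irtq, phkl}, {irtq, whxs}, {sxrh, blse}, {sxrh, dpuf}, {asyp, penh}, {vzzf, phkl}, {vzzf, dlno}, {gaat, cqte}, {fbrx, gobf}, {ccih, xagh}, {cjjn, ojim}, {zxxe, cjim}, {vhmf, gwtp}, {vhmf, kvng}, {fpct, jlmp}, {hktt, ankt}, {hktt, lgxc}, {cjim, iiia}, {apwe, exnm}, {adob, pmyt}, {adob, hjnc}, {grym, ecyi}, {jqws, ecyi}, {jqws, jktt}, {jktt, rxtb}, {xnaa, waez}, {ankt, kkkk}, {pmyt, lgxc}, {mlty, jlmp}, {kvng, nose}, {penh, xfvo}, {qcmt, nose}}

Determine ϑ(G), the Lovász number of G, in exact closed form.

deg(xagh) = 2; N(xagh) = {fjoe, ccih}.
deg(rnrm) = 2; N(rnrm) = {iogs, apwe}.
Vertex hamh has 2 neighbors: hatm, grpl.
deg(gaat) = 2; N(gaat) = {riuq, cqte}.
G on 97 vertices is 2-regular; a single 97-cycle (edge-transitive).
The 49 distinct eigenvalues: [2.0, 1.995806, 1.98324, 1.962356, 1.933242, 1.896018, 1.850842, 1.797903, 1.737423, 1.669656, 1.594886, 1.513426, 1.425618, 1.33183, 1.232457, 1.127914, 1.01864, 0.905094, 0.787752, 0.667105, 0.54366, 0.417935, 0.290457, 0.161761, 0.032386, -0.097124, -0.226228, -0.354382, -0.48105, -0.6057, -0.72781, -0.846867, -0.962372, -1.07384, -1.180805, -1.282816, -1.379448, -1.470293, -1.554971, -1.633127, -1.704434, -1.768591, -1.82533, -1.874413, -1.915635, -1.948821, -1.973833, -1.990567, -1.998951].
ϑ = −N·λ_min/(λ_max−λ_min) = −97·(-2*cos(pi/97))/(2−(-2*cos(pi/97))) = 97*cos(pi/97)/(cos(pi/97) + 1).
≈ 48.487279214 (to 9 d.p.).
Sandwich: α(G)=48 ≤ ϑ(G)=97*cos(pi/97)/(cos(pi/97) + 1) ≤ χ(Ḡ)=49 (both strict).

97*cos(pi/97)/(cos(pi/97) + 1)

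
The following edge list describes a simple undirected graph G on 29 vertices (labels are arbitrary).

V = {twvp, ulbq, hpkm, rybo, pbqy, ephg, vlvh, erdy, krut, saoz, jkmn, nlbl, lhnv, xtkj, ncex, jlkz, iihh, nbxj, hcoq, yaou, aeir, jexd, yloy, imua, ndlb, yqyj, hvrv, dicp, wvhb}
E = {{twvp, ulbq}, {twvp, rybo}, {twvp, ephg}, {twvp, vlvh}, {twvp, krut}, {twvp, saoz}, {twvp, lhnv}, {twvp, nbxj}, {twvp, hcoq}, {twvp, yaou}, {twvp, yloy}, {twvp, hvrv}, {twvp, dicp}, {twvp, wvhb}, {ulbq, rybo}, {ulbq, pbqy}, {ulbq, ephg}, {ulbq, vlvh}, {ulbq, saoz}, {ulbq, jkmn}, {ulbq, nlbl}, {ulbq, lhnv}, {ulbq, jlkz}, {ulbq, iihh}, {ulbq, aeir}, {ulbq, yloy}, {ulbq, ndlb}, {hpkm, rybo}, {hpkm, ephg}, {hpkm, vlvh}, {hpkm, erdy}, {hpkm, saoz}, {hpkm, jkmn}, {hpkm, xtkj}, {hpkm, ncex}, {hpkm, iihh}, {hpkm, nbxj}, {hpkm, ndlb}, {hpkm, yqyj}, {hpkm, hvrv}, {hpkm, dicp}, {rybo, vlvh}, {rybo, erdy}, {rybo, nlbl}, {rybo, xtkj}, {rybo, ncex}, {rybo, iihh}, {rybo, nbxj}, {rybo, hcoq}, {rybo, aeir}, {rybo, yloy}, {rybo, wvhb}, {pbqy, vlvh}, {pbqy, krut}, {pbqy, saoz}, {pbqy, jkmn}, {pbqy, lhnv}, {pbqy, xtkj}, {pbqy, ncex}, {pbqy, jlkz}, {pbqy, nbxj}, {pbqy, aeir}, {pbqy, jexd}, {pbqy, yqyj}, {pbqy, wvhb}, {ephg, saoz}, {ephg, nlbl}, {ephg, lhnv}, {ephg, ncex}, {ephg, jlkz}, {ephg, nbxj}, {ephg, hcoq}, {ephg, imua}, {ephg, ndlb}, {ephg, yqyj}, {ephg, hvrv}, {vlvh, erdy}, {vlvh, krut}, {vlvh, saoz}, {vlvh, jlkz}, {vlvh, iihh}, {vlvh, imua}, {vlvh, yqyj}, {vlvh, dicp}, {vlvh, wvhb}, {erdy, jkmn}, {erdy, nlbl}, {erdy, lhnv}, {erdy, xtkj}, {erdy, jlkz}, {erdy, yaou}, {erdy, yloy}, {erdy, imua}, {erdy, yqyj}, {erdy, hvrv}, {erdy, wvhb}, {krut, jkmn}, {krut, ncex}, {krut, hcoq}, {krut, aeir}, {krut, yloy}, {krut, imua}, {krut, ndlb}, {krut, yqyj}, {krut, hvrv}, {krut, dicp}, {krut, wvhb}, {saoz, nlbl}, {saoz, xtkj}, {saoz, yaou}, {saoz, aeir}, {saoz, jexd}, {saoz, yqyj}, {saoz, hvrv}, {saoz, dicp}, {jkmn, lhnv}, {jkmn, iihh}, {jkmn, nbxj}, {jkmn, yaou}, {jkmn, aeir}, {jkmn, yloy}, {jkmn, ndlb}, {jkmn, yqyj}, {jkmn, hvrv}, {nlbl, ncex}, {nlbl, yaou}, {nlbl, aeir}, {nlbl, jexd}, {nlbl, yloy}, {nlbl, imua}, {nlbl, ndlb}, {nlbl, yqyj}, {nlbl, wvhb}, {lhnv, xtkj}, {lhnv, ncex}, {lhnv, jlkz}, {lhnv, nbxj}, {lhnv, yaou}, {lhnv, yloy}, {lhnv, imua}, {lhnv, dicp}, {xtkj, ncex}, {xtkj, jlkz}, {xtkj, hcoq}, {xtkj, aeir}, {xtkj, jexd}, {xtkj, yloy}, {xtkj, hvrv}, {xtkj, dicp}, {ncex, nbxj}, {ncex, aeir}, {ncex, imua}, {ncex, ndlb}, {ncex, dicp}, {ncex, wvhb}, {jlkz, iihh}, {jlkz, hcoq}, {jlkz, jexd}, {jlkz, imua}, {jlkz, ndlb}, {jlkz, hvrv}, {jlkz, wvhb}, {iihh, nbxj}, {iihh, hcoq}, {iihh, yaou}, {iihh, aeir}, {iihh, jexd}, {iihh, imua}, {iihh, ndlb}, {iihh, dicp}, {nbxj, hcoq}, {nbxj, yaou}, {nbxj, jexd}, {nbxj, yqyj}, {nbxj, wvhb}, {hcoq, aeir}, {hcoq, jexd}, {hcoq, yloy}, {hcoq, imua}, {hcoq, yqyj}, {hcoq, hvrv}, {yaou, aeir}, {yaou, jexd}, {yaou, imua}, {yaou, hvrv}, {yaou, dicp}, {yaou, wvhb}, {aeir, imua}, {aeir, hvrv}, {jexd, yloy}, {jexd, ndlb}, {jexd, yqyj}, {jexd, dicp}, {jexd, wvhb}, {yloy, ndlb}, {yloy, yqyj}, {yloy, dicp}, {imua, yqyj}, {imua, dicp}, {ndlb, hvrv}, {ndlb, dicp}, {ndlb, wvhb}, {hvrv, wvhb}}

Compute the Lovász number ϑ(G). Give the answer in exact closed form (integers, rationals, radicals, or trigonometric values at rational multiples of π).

N(jlkz) = {ulbq, pbqy, ephg, vlvh, erdy, lhnv, xtkj, iihh, hcoq, jexd, imua, ndlb, hvrv, wvhb}, |N(jlkz)| = 14.
N(aeir) = {ulbq, rybo, pbqy, krut, saoz, jkmn, nlbl, xtkj, ncex, iihh, hcoq, yaou, imua, hvrv}, |N(aeir)| = 14.
deg(ulbq) = 14; N(ulbq) = {twvp, rybo, pbqy, ephg, vlvh, saoz, jkmn, nlbl, lhnv, jlkz, iihh, aeir, yloy, ndlb}.
N(nlbl) = {ulbq, rybo, ephg, erdy, saoz, ncex, yaou, aeir, jexd, yloy, imua, ndlb, yqyj, wvhb}, |N(nlbl)| = 14.
deg(v) = 14 for all v (|V|=29); SR(29,14,6,7) — a Paley graph.
The 3 distinct eigenvalues: [14.0, 2.193, -3.193].
ϑ = −N·λ_min/(λ_max−λ_min) = −29·(-sqrt(29)/2 - 1/2)/(14−(-sqrt(29)/2 - 1/2)) = sqrt(29).
Numerically 5.38516481.

sqrt(29)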